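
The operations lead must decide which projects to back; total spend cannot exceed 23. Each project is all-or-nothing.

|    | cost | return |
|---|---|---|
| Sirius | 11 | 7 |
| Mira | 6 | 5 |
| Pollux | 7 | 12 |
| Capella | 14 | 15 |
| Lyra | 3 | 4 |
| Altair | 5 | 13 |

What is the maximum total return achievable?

Capella + Lyra + Altair: cost 14 + 3 + 5 = 22 ≤ 23, return 15 + 4 + 13 = 32.
Mira + Pollux + Lyra + Altair: cost 6 + 7 + 3 + 5 = 21 ≤ 23, return 5 + 12 + 4 + 13 = 34.
Sirius + Pollux + Altair: cost 11 + 7 + 5 = 23 ≤ 23, return 7 + 12 + 13 = 32.
Best is Mira, Pollux, Lyra, and Altair with total return 34.

34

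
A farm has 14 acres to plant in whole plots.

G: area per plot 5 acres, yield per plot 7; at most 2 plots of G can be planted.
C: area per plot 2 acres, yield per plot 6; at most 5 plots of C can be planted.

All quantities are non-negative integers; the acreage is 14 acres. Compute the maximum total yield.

31

C has the best ratio (6/2); taking only C gives at most 5×6 = 30 (stopped by the supply cap of 5).
Mixing does better — 1×G and 4×C: area 13 ≤ 14, yield 1·7 + 4·6 = 31.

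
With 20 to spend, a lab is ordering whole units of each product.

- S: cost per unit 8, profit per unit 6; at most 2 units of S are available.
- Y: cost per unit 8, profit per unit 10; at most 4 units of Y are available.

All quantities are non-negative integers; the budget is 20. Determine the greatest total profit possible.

20

This is a bounded integer knapsack.
Y has the best ratio (10/8); taking only Y gives at most 2×10 = 20 (stopped by the cost limit).
Optimal: 2×Y: cost 16 ≤ 20, profit 2·10 = 20.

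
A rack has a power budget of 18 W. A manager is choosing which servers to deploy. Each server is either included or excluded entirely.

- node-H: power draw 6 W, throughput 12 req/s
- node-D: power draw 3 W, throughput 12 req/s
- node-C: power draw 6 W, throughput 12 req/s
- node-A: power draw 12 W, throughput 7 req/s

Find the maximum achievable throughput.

node-H + node-D: power draw 6 + 3 = 9 ≤ 18, throughput 12 + 12 = 24.
node-D + node-C: power draw 3 + 6 = 9 ≤ 18, throughput 12 + 12 = 24.
node-H + node-D + node-C: power draw 6 + 3 + 6 = 15 ≤ 18, throughput 12 + 12 + 12 = 36.
Best is node-H, node-D, and node-C with total throughput 36.

36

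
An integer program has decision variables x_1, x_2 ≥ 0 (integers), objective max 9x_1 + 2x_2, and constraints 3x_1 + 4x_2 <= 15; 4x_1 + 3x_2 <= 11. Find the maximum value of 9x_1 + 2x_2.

20

The continuous relaxation peaks at (2.75, 0) with value 24.75; rounding to a feasible lattice point costs some objective.
(x_1,x_2)=(2,1): 3·2+4·1=10≤15, 4·2+3·1=11≤11, objective 20.
(x_1,x_2)=(2,0): 3·2+4·0=6≤15, 4·2+3·0=8≤11, objective 18.
(x_1,x_2)=(1,2): 3·1+4·2=11≤15, 4·1+3·2=10≤11, objective 13.
Maximum is 20 at (x_1,x_2)=(2,1).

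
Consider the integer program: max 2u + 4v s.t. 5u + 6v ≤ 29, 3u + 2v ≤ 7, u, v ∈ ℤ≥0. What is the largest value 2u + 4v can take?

(u,v)=(0,3): 5·0+6·3=18≤29, 3·0+2·3=6≤7, objective 12.
(u,v)=(1,2): 5·1+6·2=17≤29, 3·1+2·2=7≤7, objective 10.
(u,v)=(0,2): 5·0+6·2=12≤29, 3·0+2·2=4≤7, objective 8.
The best lattice point is (0,3), giving 12.

12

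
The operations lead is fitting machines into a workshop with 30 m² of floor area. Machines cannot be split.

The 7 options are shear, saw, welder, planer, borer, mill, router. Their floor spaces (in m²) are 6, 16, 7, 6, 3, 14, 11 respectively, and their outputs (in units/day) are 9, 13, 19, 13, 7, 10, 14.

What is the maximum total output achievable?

55

shear + welder + planer + router: floor space 6 + 7 + 6 + 11 = 30 ≤ 30, output 9 + 19 + 13 + 14 = 55.
shear + welder + borer + router: floor space 6 + 7 + 3 + 11 = 27 ≤ 30, output 9 + 19 + 7 + 14 = 49.
welder + planer + borer + router: floor space 7 + 6 + 3 + 11 = 27 ≤ 30, output 19 + 13 + 7 + 14 = 53.
Best is shear, welder, planer, and router with total output 55.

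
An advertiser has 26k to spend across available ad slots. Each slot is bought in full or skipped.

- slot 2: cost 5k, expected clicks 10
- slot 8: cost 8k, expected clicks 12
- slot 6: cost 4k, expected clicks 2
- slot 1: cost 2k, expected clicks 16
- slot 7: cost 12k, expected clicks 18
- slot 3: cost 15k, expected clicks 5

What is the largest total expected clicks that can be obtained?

48

slot 2 + slot 6 + slot 1 + slot 7: cost 5 + 4 + 2 + 12 = 23 ≤ 26, expected clicks 10 + 2 + 16 + 18 = 46.
slot 8 + slot 6 + slot 1 + slot 7: cost 8 + 4 + 2 + 12 = 26 ≤ 26, expected clicks 12 + 2 + 16 + 18 = 48.
slot 8 + slot 1 + slot 7: cost 8 + 2 + 12 = 22 ≤ 26, expected clicks 12 + 16 + 18 = 46.
Best is slot 8, slot 6, slot 1, and slot 7 with total expected clicks 48.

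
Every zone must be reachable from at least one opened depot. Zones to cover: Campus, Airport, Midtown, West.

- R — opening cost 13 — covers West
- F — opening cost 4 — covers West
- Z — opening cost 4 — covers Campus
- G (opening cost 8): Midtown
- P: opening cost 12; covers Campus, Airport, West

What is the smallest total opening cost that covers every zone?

20

The greedy cost-per-new-zone heuristic would pick F, Z, G, and P for 28, but a cheaper cover exists.
Choose G and P: together they cover Campus, Airport, Midtown, West — every zone.
Total opening cost: 8 + 12 = 20.
No cover costs less than 20.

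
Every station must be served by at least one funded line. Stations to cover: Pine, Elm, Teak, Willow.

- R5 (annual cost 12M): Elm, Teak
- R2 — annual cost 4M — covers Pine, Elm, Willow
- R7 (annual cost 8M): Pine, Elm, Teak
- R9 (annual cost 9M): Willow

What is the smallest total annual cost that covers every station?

12

Choose R2 and R7: together they cover Pine, Elm, Teak, Willow — every station.
Total annual cost: 4 + 8 = 12.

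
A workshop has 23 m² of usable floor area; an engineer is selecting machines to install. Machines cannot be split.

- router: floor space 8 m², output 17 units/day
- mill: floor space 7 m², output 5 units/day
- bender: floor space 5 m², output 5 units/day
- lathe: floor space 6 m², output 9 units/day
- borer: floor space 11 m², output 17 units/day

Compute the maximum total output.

Allowing fractional choices, the relaxed optimum would be about 40.0, but machines are indivisible.
router + borer: floor space 8 + 11 = 19 ≤ 23, output 17 + 17 = 34.
router + bender + lathe: floor space 8 + 5 + 6 = 19 ≤ 23, output 17 + 5 + 9 = 31.
Best is router and borer with total output 34.

34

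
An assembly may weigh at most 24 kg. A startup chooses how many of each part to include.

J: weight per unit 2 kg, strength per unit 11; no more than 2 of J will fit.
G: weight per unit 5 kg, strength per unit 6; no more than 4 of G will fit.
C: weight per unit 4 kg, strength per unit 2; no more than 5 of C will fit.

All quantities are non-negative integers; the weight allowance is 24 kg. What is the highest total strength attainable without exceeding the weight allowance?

46

J has the best ratio (11/2); taking only J gives at most 2×11 = 22 (stopped by the supply cap of 2).
Mixing does better — 2×J and 4×G: weight 24 ≤ 24, strength 2·11 + 4·6 = 46.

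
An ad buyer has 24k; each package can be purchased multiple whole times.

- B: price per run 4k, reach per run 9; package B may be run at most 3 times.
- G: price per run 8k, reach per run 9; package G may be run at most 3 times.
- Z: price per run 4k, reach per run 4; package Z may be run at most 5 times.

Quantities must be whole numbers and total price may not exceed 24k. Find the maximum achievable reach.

This is a bounded integer knapsack.
3×B, 1×G, and 1×Z: price 24 ≤ 24, reach 3·9 + 1·9 + 1·4 = 40.
3×B and 3×Z: price 24 ≤ 24, reach 3·9 + 3·4 = 39.
Best is 40.

40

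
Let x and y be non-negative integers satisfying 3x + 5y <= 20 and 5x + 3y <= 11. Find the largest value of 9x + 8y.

25

(x,y)=(1,2): 3·1+5·2=13≤20, 5·1+3·2=11≤11, objective 25.
(x,y)=(0,3): 3·0+5·3=15≤20, 5·0+3·3=9≤11, objective 24.
(x,y)=(1,1): 3·1+5·1=8≤20, 5·1+3·1=8≤11, objective 17.
(x,y)=(0,2): 3·0+5·2=10≤20, 5·0+3·2=6≤11, objective 16.
No feasible integer point exceeds 25.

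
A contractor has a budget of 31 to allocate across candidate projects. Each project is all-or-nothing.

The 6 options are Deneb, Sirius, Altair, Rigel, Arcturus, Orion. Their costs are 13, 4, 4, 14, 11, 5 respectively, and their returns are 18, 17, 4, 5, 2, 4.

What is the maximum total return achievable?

Treat it as a binary knapsack problem.
Allowing fractional choices, the relaxed optimum would be about 44.8, but projects are indivisible.
Deneb + Sirius + Altair: cost 13 + 4 + 4 = 21 ≤ 31, return 18 + 17 + 4 = 39.
Deneb + Sirius + Rigel: cost 13 + 4 + 14 = 31 ≤ 31, return 18 + 17 + 5 = 40.
Deneb + Sirius + Altair + Orion: cost 13 + 4 + 4 + 5 = 26 ≤ 31, return 18 + 17 + 4 + 4 = 43.
Best is Deneb, Sirius, Altair, and Orion with total return 43.

43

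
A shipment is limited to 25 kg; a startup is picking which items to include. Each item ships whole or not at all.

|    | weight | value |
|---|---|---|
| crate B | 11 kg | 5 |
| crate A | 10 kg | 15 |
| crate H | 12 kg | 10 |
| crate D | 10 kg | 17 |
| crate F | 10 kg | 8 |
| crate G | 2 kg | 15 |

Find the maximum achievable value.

crate D + crate F + crate G: weight 10 + 10 + 2 = 22 ≤ 25, value 17 + 8 + 15 = 40.
crate H + crate D + crate G: weight 12 + 10 + 2 = 24 ≤ 25, value 10 + 17 + 15 = 42.
crate A + crate D + crate G: weight 10 + 10 + 2 = 22 ≤ 25, value 15 + 17 + 15 = 47.
Best is crate A, crate D, and crate G with total value 47.

47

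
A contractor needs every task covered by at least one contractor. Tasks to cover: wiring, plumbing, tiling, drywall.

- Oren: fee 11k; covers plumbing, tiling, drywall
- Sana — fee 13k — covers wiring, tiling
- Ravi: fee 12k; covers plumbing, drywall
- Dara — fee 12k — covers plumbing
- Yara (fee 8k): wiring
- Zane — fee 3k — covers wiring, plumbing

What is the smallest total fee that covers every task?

14

Choose Oren and Zane: together they cover wiring, plumbing, tiling, drywall — every task.
Total fee: 11 + 3 = 14.
No cover costs less than 14.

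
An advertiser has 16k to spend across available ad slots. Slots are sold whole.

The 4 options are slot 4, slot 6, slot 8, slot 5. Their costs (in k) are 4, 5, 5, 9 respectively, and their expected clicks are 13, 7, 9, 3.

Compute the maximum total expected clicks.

Take slot 4, slot 6, and slot 8: cost 4 + 5 + 5 = 14 ≤ 16, expected clicks 13 + 7 + 9 = 29.
No other feasible combination does better.

29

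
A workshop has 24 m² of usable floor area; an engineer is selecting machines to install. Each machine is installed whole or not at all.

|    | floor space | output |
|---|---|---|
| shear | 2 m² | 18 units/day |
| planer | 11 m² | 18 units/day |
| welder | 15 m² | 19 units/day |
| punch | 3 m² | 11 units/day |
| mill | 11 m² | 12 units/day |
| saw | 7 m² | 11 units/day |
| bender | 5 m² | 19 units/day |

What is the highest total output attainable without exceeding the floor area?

66

Treat it as a binary knapsack problem.
Allowing fractional choices, the relaxed optimum would be about 70.7, but machines are indivisible.
shear + planer + punch + bender: floor space 2 + 11 + 3 + 5 = 21 ≤ 24, output 18 + 18 + 11 + 19 = 66.
shear + punch + saw + bender: floor space 2 + 3 + 7 + 5 = 17 ≤ 24, output 18 + 11 + 11 + 19 = 59.
shear + punch + mill + bender: floor space 2 + 3 + 11 + 5 = 21 ≤ 24, output 18 + 11 + 12 + 19 = 60.
Best is shear, planer, punch, and bender with total output 66.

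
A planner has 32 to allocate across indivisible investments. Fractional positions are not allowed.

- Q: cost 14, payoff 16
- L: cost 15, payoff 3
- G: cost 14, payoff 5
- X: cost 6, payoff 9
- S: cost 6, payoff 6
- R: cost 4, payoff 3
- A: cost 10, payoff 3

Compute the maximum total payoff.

Allowing fractional choices, the relaxed optimum would be about 34.7, but investments are indivisible.
Q + X + R: cost 14 + 6 + 4 = 24 ≤ 32, payoff 16 + 9 + 3 = 28.
Q + X + S: cost 14 + 6 + 6 = 26 ≤ 32, payoff 16 + 9 + 6 = 31.
Q + X + S + R: cost 14 + 6 + 6 + 4 = 30 ≤ 32, payoff 16 + 9 + 6 + 3 = 34.
Best is Q, X, S, and R with total payoff 34.

34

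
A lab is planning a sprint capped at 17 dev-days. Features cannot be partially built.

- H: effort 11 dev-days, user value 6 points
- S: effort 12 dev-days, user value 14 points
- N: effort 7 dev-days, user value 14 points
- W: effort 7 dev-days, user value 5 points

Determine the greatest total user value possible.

19

N + W: effort 7 + 7 = 14 ≤ 17, user value 14 + 5 = 19.
N: effort 7 ≤ 17, user value 14.
S: effort 12 ≤ 17, user value 14.
Best is N and W with total user value 19.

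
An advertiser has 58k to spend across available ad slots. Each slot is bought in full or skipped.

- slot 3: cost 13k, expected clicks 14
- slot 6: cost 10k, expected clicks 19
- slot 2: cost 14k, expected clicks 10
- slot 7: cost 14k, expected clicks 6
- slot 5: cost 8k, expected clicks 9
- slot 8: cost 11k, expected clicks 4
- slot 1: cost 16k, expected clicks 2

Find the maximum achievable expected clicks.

Allowing fractional choices, the relaxed optimum would be about 57.6, but ad slots are indivisible.
slot 3 + slot 6 + slot 2 + slot 5: cost 13 + 10 + 14 + 8 = 45 ≤ 58, expected clicks 14 + 19 + 10 + 9 = 52.
slot 3 + slot 6 + slot 2 + slot 5 + slot 8: cost 13 + 10 + 14 + 8 + 11 = 56 ≤ 58, expected clicks 14 + 19 + 10 + 9 + 4 = 56.
Best is slot 3, slot 6, slot 2, slot 5, and slot 8 with total expected clicks 56.

56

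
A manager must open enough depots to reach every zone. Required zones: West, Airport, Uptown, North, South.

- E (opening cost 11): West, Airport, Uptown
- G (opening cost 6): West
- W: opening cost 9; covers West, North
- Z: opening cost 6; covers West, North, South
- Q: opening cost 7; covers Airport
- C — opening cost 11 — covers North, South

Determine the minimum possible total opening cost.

17

This is a weighted set-cover instance.
Choose E and Z: together they cover West, Airport, Uptown, North, South — every zone.
Total opening cost: 11 + 6 = 17.
No cover costs less than 17.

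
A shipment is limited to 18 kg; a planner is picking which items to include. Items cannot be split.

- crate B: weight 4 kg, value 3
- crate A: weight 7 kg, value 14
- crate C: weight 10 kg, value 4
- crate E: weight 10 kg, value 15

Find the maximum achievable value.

Allowing fractional choices, the relaxed optimum would be about 29.8, but items are indivisible.
crate A + crate E: weight 7 + 10 = 17 ≤ 18, value 14 + 15 = 29.
crate B + crate E: weight 4 + 10 = 14 ≤ 18, value 3 + 15 = 18.
Best is crate A and crate E with total value 29.

29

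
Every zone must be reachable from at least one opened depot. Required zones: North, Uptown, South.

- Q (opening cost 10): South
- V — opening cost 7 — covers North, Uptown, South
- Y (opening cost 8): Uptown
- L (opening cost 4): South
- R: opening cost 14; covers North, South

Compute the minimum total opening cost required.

V alone covers North, Uptown, South — every zone.
Total opening cost: 7.
No cover costs less than 7.

7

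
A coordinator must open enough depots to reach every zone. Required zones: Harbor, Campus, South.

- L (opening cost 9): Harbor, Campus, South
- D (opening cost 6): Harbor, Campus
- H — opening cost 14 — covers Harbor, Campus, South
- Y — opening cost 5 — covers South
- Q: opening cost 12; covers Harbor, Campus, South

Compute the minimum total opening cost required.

9

This is a weighted set-cover instance.
L alone covers Harbor, Campus, South — every zone.
Total opening cost: 9.
No cover costs less than 9.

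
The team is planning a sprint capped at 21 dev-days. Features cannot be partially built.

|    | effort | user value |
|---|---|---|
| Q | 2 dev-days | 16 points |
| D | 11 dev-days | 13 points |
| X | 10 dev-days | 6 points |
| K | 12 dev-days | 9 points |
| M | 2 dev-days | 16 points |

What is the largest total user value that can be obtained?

45

Q + X + M: effort 2 + 10 + 2 = 14 ≤ 21, user value 16 + 6 + 16 = 38.
Q + K + M: effort 2 + 12 + 2 = 16 ≤ 21, user value 16 + 9 + 16 = 41.
Q + D + M: effort 2 + 11 + 2 = 15 ≤ 21, user value 16 + 13 + 16 = 45.
Best is Q, D, and M with total user value 45.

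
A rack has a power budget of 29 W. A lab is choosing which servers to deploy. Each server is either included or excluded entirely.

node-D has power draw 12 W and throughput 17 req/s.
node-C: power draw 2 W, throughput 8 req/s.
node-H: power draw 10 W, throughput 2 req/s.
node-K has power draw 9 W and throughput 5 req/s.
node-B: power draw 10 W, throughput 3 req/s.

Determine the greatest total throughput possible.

Take node-D, node-C, and node-K: power draw 12 + 2 + 9 = 23 ≤ 29, throughput 17 + 8 + 5 = 30.
No other feasible combination does better.

30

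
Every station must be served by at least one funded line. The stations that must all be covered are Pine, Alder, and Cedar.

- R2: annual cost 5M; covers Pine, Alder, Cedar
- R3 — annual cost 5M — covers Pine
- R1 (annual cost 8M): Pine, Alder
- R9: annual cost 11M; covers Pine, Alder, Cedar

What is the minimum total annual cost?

5

R2 alone covers Pine, Alder, Cedar — every station.
Total annual cost: 5.
No cover costs less than 5.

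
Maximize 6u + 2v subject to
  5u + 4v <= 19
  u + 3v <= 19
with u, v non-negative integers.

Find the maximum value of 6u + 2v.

20

(u,v)=(3,1): 5·3+4·1=19≤19, 1·3+3·1=6≤19, objective 20.
(u,v)=(3,0): 5·3+4·0=15≤19, 1·3+3·0=3≤19, objective 18.
(u,v)=(2,2): 5·2+4·2=18≤19, 1·2+3·2=8≤19, objective 16.
Maximum is 20 at (u,v)=(3,1).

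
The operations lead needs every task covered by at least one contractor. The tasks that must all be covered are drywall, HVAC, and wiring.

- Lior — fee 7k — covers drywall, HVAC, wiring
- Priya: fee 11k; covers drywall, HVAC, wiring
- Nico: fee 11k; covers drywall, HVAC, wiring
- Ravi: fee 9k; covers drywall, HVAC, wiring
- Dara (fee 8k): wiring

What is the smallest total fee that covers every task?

Lior alone covers drywall, HVAC, wiring — every task.
Total fee: 7.

7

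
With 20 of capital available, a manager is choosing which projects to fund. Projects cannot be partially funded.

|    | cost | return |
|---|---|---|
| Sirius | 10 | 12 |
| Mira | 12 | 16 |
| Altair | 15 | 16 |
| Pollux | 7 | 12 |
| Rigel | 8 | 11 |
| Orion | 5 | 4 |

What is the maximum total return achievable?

28

Take Mira and Pollux: cost 12 + 7 = 19 ≤ 20, return 16 + 12 = 28.
No other feasible combination does better.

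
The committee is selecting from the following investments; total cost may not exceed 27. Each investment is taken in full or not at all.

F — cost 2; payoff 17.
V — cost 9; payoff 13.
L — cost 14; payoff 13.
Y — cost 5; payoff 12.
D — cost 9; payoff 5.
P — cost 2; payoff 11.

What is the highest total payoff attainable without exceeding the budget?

This is an integer program with binary decision variables.
F + V + Y + P: cost 2 + 9 + 5 + 2 = 18 ≤ 27, payoff 17 + 13 + 12 + 11 = 53.
F + V + Y + D + P: cost 2 + 9 + 5 + 9 + 2 = 27 ≤ 27, payoff 17 + 13 + 12 + 5 + 11 = 58.
F + V + L + P: cost 2 + 9 + 14 + 2 = 27 ≤ 27, payoff 17 + 13 + 13 + 11 = 54.
Best is F, V, Y, D, and P with total payoff 58.

58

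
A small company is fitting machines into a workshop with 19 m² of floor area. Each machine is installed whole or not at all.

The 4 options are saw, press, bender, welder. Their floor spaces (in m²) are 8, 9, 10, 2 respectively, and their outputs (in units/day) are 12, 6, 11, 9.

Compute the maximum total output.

27

saw + press + welder: floor space 8 + 9 + 2 = 19 ≤ 19, output 12 + 6 + 9 = 27.
saw + bender: floor space 8 + 10 = 18 ≤ 19, output 12 + 11 = 23.
Best is saw, press, and welder with total output 27.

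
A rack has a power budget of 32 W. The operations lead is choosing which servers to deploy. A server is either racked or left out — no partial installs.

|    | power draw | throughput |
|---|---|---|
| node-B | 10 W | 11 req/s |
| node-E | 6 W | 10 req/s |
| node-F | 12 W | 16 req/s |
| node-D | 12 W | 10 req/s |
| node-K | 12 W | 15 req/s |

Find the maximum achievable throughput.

This is an integer program with binary decision variables.
node-B + node-E + node-K: power draw 10 + 6 + 12 = 28 ≤ 32, throughput 11 + 10 + 15 = 36.
node-E + node-F + node-K: power draw 6 + 12 + 12 = 30 ≤ 32, throughput 10 + 16 + 15 = 41.
node-B + node-E + node-F: power draw 10 + 6 + 12 = 28 ≤ 32, throughput 11 + 10 + 16 = 37.
Best is node-E, node-F, and node-K with total throughput 41.

41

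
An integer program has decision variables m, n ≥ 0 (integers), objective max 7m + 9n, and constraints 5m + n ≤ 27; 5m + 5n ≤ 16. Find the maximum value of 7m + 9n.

(m,n)=(0,3) is feasible, giving 27.
(m,n)=(1,2) is feasible, giving 25.
No feasible integer point exceeds 27.

27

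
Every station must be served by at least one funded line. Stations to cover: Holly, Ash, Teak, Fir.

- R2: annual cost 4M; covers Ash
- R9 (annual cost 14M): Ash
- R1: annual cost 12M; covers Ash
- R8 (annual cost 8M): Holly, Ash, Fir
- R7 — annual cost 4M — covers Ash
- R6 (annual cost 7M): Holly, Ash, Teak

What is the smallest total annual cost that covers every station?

15

Choose R8 and R6: together they cover Holly, Ash, Teak, Fir — every station.
Total annual cost: 8 + 7 = 15.
No cover costs less than 15.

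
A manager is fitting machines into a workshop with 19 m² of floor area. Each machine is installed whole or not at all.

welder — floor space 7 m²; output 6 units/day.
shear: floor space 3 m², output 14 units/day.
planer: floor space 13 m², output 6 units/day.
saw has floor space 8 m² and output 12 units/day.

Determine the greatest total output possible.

welder + shear + saw: floor space 7 + 3 + 8 = 18 ≤ 19, output 6 + 14 + 12 = 32.
shear + saw: floor space 3 + 8 = 11 ≤ 19, output 14 + 12 = 26.
Best is welder, shear, and saw with total output 32.

32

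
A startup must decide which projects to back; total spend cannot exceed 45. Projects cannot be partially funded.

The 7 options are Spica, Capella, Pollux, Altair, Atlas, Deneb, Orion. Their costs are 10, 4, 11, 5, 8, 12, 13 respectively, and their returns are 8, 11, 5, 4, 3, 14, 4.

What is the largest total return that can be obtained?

42

This is an integer program with binary decision variables.
Spica + Capella + Pollux + Altair + Deneb: cost 10 + 4 + 11 + 5 + 12 = 42 ≤ 45, return 8 + 11 + 5 + 4 + 14 = 42.
Spica + Capella + Altair + Deneb + Orion: cost 10 + 4 + 5 + 12 + 13 = 44 ≤ 45, return 8 + 11 + 4 + 14 + 4 = 41.
Spica + Capella + Pollux + Atlas + Deneb: cost 10 + 4 + 11 + 8 + 12 = 45 ≤ 45, return 8 + 11 + 5 + 3 + 14 = 41.
Best is Spica, Capella, Pollux, Altair, and Deneb with total return 42.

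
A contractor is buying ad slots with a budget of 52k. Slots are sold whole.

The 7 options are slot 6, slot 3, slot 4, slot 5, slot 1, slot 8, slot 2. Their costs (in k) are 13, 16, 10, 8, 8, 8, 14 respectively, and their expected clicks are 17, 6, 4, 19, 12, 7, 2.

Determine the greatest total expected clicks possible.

59

slot 6 + slot 5 + slot 1 + slot 8 + slot 2: cost 13 + 8 + 8 + 8 + 14 = 51 ≤ 52, expected clicks 17 + 19 + 12 + 7 + 2 = 57.
slot 6 + slot 4 + slot 5 + slot 1 + slot 8: cost 13 + 10 + 8 + 8 + 8 = 47 ≤ 52, expected clicks 17 + 4 + 19 + 12 + 7 = 59.
slot 6 + slot 5 + slot 1 + slot 8: cost 13 + 8 + 8 + 8 = 37 ≤ 52, expected clicks 17 + 19 + 12 + 7 = 55.
Best is slot 6, slot 4, slot 5, slot 1, and slot 8 with total expected clicks 59.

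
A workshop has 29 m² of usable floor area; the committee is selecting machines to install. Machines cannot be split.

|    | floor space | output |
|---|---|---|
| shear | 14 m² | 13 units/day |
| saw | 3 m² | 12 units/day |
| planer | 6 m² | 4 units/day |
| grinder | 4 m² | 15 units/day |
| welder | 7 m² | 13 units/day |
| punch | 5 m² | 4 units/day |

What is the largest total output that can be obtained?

This is a 0-1 knapsack instance.
shear + saw + grinder + welder: floor space 14 + 3 + 4 + 7 = 28 ≤ 29, output 13 + 12 + 15 + 13 = 53.
saw + planer + grinder + welder + punch: floor space 3 + 6 + 4 + 7 + 5 = 25 ≤ 29, output 12 + 4 + 15 + 13 + 4 = 48.
saw + grinder + welder + punch: floor space 3 + 4 + 7 + 5 = 19 ≤ 29, output 12 + 15 + 13 + 4 = 44.
Best is shear, saw, grinder, and welder with total output 53.

53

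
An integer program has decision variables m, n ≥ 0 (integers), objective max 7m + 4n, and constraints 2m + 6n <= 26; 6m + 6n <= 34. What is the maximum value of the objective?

35

(m,n)=(5,0): 2·5+6·0=10≤26, 6·5+6·0=30≤34, objective 35.
(m,n)=(4,1): 2·4+6·1=14≤26, 6·4+6·1=30≤34, objective 32.
(m,n)=(4,0): 2·4+6·0=8≤26, 6·4+6·0=24≤34, objective 28.
No feasible integer point exceeds 35.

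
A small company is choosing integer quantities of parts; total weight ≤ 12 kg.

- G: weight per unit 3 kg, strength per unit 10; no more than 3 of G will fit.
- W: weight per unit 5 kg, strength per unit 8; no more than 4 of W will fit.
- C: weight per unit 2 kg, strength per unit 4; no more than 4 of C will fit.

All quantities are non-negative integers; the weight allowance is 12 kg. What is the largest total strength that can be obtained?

34

G has the best ratio (10/3); taking only G gives at most 3×10 = 30 (stopped by the supply cap of 3).
Mixing does better — 3×G and 1×C: weight 11 ≤ 12, strength 3·10 + 1·4 = 34.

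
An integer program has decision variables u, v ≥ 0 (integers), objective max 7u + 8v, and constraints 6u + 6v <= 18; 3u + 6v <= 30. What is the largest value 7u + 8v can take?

(u,v)=(0,3): 6·0+6·3=18≤18, 3·0+6·3=18≤30, objective 24.
(u,v)=(1,2): 6·1+6·2=18≤18, 3·1+6·2=15≤30, objective 23.
(u,v)=(0,2): 6·0+6·2=12≤18, 3·0+6·2=12≤30, objective 16.
No feasible integer point exceeds 24.

24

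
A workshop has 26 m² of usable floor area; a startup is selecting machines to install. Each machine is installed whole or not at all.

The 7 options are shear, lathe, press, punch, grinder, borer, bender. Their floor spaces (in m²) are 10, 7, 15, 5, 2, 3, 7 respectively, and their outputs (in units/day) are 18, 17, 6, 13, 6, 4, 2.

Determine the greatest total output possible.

Allowing fractional choices, the relaxed optimum would be about 56.7, but machines are indivisible.
shear + lathe + punch + grinder: floor space 10 + 7 + 5 + 2 = 24 ≤ 26, output 18 + 17 + 13 + 6 = 54.
shear + lathe + punch: floor space 10 + 7 + 5 = 22 ≤ 26, output 18 + 17 + 13 = 48.
shear + lathe + punch + borer: floor space 10 + 7 + 5 + 3 = 25 ≤ 26, output 18 + 17 + 13 + 4 = 52.
Best is shear, lathe, punch, and grinder with total output 54.

54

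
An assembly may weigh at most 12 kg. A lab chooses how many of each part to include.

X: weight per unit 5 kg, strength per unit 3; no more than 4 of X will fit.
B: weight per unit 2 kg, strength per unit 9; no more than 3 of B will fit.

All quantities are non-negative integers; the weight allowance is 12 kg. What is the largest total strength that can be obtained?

30

3×B: weight 6 ≤ 12, strength 3·9 = 27.
1×X and 3×B: weight 11 ≤ 12, strength 1·3 + 3·9 = 30.
Best is 30.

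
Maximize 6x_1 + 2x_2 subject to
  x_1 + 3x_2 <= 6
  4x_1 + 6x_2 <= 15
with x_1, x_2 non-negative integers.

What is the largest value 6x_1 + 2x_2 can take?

18

The continuous relaxation peaks at (3.75, 0) with value 22.50; rounding to a feasible lattice point costs some objective.
(x_1,x_2)=(3,0): 1·3+3·0=3≤6, 4·3+6·0=12≤15, objective 18.
(x_1,x_2)=(2,1): 1·2+3·1=5≤6, 4·2+6·1=14≤15, objective 14.
(x_1,x_2)=(2,0): 1·2+3·0=2≤6, 4·2+6·0=8≤15, objective 12.
No feasible integer point exceeds 18.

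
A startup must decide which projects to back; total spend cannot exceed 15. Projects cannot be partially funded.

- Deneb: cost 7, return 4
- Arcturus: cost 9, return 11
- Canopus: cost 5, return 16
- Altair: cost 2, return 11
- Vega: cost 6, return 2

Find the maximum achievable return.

Allowing fractional choices, the relaxed optimum would be about 36.8, but projects are indivisible.
Deneb + Canopus + Altair: cost 7 + 5 + 2 = 14 ≤ 15, return 4 + 16 + 11 = 31.
Canopus + Altair: cost 5 + 2 = 7 ≤ 15, return 16 + 11 = 27.
Canopus + Altair + Vega: cost 5 + 2 + 6 = 13 ≤ 15, return 16 + 11 + 2 = 29.
Best is Deneb, Canopus, and Altair with total return 31.

31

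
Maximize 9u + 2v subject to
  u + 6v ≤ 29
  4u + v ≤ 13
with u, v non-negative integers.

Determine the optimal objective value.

29

Relaxing integrality, the LP optimum is 29.25 at (u,v) = (3.25, 0), which is not an integer point.
(u,v)=(3,1): 1·3+6·1=9≤29, 4·3+1·1=13≤13, objective 29.
(u,v)=(3,0): 1·3+6·0=3≤29, 4·3+1·0=12≤13, objective 27.
(u,v)=(2,2): 1·2+6·2=14≤29, 4·2+1·2=10≤13, objective 22.
The best lattice point is (3,1), giving 29.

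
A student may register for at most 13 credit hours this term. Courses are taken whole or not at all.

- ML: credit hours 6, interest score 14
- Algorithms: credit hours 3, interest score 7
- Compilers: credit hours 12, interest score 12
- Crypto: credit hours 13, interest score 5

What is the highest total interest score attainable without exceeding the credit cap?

21

This is an integer program with binary decision variables.
Allowing fractional choices, the relaxed optimum would be about 25.0, but courses are indivisible.
ML + Algorithms: credit hours 6 + 3 = 9 ≤ 13, interest score 14 + 7 = 21.
ML: credit hours 6 ≤ 13, interest score 14.
Best is ML and Algorithms with total interest score 21.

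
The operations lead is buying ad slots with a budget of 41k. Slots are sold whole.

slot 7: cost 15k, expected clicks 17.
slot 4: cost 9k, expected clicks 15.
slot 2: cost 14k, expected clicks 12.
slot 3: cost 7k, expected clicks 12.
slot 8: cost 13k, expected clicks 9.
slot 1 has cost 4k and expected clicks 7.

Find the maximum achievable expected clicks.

This is an integer program with binary decision variables.
Allowing fractional choices, the relaxed optimum would be about 56.1, but ad slots are indivisible.
slot 7 + slot 4 + slot 3 + slot 1: cost 15 + 9 + 7 + 4 = 35 ≤ 41, expected clicks 17 + 15 + 12 + 7 = 51.
slot 7 + slot 4 + slot 8 + slot 1: cost 15 + 9 + 13 + 4 = 41 ≤ 41, expected clicks 17 + 15 + 9 + 7 = 48.
slot 7 + slot 2 + slot 3 + slot 1: cost 15 + 14 + 7 + 4 = 40 ≤ 41, expected clicks 17 + 12 + 12 + 7 = 48.
Best is slot 7, slot 4, slot 3, and slot 1 with total expected clicks 51.

51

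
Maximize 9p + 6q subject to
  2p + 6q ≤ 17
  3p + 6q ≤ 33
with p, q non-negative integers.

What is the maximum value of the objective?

72

(p,q)=(8,0) is feasible, giving 72.
(p,q)=(7,0) is feasible, giving 63.
Maximum is 72 at (p,q)=(8,0).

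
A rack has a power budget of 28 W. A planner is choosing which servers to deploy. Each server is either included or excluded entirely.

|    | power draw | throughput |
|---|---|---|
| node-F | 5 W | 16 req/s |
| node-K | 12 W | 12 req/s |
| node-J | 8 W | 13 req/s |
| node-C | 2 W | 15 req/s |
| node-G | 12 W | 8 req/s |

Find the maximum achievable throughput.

56

node-F + node-K + node-J + node-C: power draw 5 + 12 + 8 + 2 = 27 ≤ 28, throughput 16 + 12 + 13 + 15 = 56.
node-F + node-J + node-C + node-G: power draw 5 + 8 + 2 + 12 = 27 ≤ 28, throughput 16 + 13 + 15 + 8 = 52.
node-F + node-J + node-C: power draw 5 + 8 + 2 = 15 ≤ 28, throughput 16 + 13 + 15 = 44.
Best is node-F, node-K, node-J, and node-C with total throughput 56.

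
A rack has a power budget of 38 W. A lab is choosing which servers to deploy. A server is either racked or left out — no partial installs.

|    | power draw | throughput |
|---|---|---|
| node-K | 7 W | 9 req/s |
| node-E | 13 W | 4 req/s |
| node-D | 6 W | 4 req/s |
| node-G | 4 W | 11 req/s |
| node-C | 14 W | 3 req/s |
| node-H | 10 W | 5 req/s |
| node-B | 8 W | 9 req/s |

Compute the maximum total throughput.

Treat it as a binary knapsack problem.
Allowing fractional choices, the relaxed optimum would be about 38.9, but servers are indivisible.
node-K + node-E + node-D + node-G + node-B: power draw 7 + 13 + 6 + 4 + 8 = 38 ≤ 38, throughput 9 + 4 + 4 + 11 + 9 = 37.
node-K + node-D + node-G + node-H + node-B: power draw 7 + 6 + 4 + 10 + 8 = 35 ≤ 38, throughput 9 + 4 + 11 + 5 + 9 = 38.
Best is node-K, node-D, node-G, node-H, and node-B with total throughput 38.

38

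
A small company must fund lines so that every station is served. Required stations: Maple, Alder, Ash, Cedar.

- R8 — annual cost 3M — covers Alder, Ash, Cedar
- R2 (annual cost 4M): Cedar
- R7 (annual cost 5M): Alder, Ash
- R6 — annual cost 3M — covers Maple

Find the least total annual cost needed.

6

Choose R8 and R6: together they cover Maple, Alder, Ash, Cedar — every station.
Total annual cost: 3 + 3 = 6.
No cover costs less than 6.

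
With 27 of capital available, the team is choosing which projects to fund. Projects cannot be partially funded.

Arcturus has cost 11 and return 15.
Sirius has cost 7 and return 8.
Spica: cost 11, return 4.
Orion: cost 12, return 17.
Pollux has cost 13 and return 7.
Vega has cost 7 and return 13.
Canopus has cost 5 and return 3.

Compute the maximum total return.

Arcturus + Sirius + Vega: cost 11 + 7 + 7 = 25 ≤ 27, return 15 + 8 + 13 = 36.
Sirius + Orion + Vega: cost 7 + 12 + 7 = 26 ≤ 27, return 8 + 17 + 13 = 38.
Orion + Vega + Canopus: cost 12 + 7 + 5 = 24 ≤ 27, return 17 + 13 + 3 = 33.
Best is Sirius, Orion, and Vega with total return 38.

38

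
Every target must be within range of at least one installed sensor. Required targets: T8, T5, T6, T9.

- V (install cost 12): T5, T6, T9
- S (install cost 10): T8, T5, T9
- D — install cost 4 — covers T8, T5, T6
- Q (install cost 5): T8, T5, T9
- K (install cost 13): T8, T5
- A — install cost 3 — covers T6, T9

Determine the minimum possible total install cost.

Choose D and A: together they cover T8, T5, T6, T9 — every target.
Total install cost: 4 + 3 = 7.

7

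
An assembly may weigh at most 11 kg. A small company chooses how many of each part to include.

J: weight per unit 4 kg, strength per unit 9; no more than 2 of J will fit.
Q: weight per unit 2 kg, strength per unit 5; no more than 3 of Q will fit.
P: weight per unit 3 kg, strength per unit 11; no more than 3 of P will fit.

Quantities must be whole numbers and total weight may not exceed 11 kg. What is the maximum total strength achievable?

38

Take 1×Q and 3×P: weight 11 ≤ 11, strength 1·5 + 3·11 = 38.
P has the best ratio (11/3) and is taken to its limit of 3; remaining capacity is filled optimally with the others.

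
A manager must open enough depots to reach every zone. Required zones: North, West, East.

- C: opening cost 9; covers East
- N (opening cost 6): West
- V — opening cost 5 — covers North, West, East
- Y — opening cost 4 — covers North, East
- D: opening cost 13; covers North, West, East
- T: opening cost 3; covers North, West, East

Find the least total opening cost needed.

T alone covers North, West, East — every zone.
Total opening cost: 3.
No cover costs less than 3.

3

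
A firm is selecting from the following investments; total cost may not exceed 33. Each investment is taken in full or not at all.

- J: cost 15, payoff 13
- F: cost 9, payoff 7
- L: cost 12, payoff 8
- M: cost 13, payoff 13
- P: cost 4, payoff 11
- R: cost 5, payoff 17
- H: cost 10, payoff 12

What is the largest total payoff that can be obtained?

53

Allowing fractional choices, the relaxed optimum would be about 53.9, but investments are indivisible.
M + P + R + H: cost 13 + 4 + 5 + 10 = 32 ≤ 33, payoff 13 + 11 + 17 + 12 = 53.
F + M + P + R: cost 9 + 13 + 4 + 5 = 31 ≤ 33, payoff 7 + 13 + 11 + 17 = 48.
Best is M, P, R, and H with total payoff 53.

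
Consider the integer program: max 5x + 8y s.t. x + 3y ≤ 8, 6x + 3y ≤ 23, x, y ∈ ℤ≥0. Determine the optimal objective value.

26

Relaxing integrality, the LP optimum is 28.33 at (x,y) = (3, 1.67), which is not an integer point.
(x,y)=(2,2) is feasible, giving 26.
(x,y)=(3,1) is feasible, giving 23.
(x,y)=(1,2) is feasible, giving 21.
(x,y)=(2,1) is feasible, giving 18.
No feasible integer point exceeds 26.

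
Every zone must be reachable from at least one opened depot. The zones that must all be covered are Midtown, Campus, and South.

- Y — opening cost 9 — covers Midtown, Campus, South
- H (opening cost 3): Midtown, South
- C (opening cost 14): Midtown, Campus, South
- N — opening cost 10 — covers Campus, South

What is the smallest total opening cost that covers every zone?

The greedy cost-per-new-zone heuristic would pick H and Y for 12, but a cheaper cover exists.
Y alone covers Midtown, Campus, South — every zone.
Total opening cost: 9.
No cover costs less than 9.

9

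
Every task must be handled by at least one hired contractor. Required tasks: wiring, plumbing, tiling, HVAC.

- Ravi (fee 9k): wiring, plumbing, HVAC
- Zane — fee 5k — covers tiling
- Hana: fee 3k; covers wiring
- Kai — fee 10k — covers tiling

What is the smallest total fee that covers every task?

14

Choose Ravi and Zane: together they cover wiring, plumbing, tiling, HVAC — every task.
Total fee: 9 + 5 = 14.
No cover costs less than 14.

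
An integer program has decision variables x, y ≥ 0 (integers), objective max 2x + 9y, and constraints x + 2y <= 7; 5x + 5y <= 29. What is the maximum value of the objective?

(x,y)=(1,3) is feasible, giving 29.
(x,y)=(0,3) is feasible, giving 27.
(x,y)=(2,2) is feasible, giving 22.
No feasible integer point exceeds 29.

29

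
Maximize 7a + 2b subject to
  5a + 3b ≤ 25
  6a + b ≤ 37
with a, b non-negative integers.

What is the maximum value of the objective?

35

(a,b)=(5,0) is feasible, giving 35.
(a,b)=(4,1) is feasible, giving 30.
(a,b)=(4,0) is feasible, giving 28.
The best lattice point is (5,0), giving 35.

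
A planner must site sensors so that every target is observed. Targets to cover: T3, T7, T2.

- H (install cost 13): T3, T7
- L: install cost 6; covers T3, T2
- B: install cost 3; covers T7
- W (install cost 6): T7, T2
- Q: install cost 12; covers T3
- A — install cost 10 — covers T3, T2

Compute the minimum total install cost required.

9

Choose L and B: together they cover T3, T7, T2 — every target.
Total install cost: 6 + 3 = 9.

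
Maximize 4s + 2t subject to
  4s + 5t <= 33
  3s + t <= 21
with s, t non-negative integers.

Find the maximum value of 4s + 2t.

28

(s,t)=(7,0): 4·7+5·0=28≤33, 3·7+1·0=21≤21, objective 28.
(s,t)=(6,1): 4·6+5·1=29≤33, 3·6+1·1=19≤21, objective 26.
(s,t)=(6,0): 4·6+5·0=24≤33, 3·6+1·0=18≤21, objective 24.
No feasible integer point exceeds 28.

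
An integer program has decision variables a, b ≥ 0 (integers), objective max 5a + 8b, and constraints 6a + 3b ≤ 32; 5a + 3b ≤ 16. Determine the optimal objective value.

(a,b)=(0,5): 6·0+3·5=15≤32, 5·0+3·5=15≤16, objective 40.
(a,b)=(0,4): 6·0+3·4=12≤32, 5·0+3·4=12≤16, objective 32.
The best lattice point is (0,5), giving 40.

40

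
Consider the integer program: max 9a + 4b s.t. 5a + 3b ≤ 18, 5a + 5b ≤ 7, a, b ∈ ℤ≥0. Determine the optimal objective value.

9

Relaxing integrality, the LP optimum is 12.60 at (a,b) = (1.4, 0), which is not an integer point.
(a,b)=(1,0): 5·1+3·0=5≤18, 5·1+5·0=5≤7, objective 9.
(a,b)=(0,1): 5·0+3·1=3≤18, 5·0+5·1=5≤7, objective 4.
(a,b)=(0,0): 5·0+3·0=0≤18, 5·0+5·0=0≤7, objective 0.
The best lattice point is (1,0), giving 9.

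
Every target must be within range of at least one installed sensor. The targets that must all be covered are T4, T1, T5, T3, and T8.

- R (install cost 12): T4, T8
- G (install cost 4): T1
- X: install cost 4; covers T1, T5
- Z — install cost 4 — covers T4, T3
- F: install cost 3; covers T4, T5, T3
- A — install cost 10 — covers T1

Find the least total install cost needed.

19

This is an integer covering problem.
Choose R, G, and F: together they cover T4, T1, T5, T3, T8 — every target.
Total install cost: 12 + 4 + 3 = 19.
No cover costs less than 19.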